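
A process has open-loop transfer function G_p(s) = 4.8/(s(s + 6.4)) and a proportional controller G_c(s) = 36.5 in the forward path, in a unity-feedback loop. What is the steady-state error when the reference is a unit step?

The open loop G_c(s)G_p(s) has a pole at the origin (type 1), so the static position error constant is infinite and e_ss = 1/(1+∞) = 0.

0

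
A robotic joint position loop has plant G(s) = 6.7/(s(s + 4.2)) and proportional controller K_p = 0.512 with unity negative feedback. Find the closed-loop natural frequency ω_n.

With unity feedback the closed-loop characteristic equation is s² + 4.2s + 0.512·6.7 = s² + 4.2s + 3.43 = 0.
So ω_n² = 3.43 ⇒ ω_n = 1.852 rad/s, and ζ = 4.2/(2ω_n) = 1.13.

ω_n = 1.85 rad/s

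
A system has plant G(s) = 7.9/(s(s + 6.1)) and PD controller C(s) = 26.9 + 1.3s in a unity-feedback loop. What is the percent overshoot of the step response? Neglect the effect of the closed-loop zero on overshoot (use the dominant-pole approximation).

11.9%

Forward path: (26.9 + 1.3s)·7.9/(s(s+6.1)). The closed-loop characteristic equation is s² + (6.1 + 7.9·1.3)s + 7.9·26.9 = 0.
That is s² + 16.37s + 212.5 = 0, so ω_n = 14.58 rad/s and ζ = 16.37/(2·14.58) = 0.5615.
%OS = 100·exp(−πζ/√(1−ζ²)) = 11.9%.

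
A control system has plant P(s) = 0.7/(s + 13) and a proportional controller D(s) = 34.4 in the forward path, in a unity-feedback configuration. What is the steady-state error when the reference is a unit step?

The loop is type 0. Static position error constant K_pos = D(0)·P(0) = 34.4·0.05385 = 1.852.
Steady-state error to a unit step: e_ss = 1/(1+K_pos) = 1/2.852 = 0.351.

0.351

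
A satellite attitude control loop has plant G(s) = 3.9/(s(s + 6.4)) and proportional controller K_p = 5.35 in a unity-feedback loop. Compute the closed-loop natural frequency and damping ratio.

ω_n = 4.57 rad/s, ζ = 0.701

1 + K_p·G(s) = 0 gives s² + 6.4s + 20.86 = 0.
So ω_n² = 20.86 ⇒ ω_n = 4.568 rad/s, and ζ = 6.4/(2ω_n) = 0.701.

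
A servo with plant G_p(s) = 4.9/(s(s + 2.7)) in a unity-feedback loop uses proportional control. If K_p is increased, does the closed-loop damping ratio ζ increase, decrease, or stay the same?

ζ = 2.7/(2√(4.9K_p)); increasing K_p raises the denominator, so ζ falls.

decrease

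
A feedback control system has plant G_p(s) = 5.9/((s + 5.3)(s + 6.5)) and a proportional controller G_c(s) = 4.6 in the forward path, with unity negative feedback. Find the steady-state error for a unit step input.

0.559

The loop is type 0. Static position error constant K_pos = G_c(0)·G_p(0) = 4.6·0.1713 = 0.7878.
Steady-state error to a unit step: e_ss = 1/(1+K_pos) = 1/1.788 = 0.559.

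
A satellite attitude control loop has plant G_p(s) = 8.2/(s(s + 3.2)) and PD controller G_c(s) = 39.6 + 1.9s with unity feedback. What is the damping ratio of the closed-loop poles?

ζ = 0.521

Forward path: (39.6 + 1.9s)·8.2/(s(s+3.2)). The closed-loop characteristic equation is s² + (3.2 + 8.2·1.9)s + 8.2·39.6 = 0.
That is s² + 18.78s + 324.7 = 0, so ω_n = 18.02 rad/s and ζ = 18.78/(2·18.02) = 0.5211.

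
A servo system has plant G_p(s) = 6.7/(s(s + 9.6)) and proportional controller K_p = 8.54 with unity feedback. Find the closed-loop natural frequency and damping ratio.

ω_n = 7.56 rad/s, ζ = 0.635

1 + K_p·G_p(s) = 0 gives s² + 9.6s + 57.22 = 0.
Matching s² + 2ζω_n s + ω_n²: ω_n = √57.22 = 7.564 rad/s and 2ζω_n = 9.6, so ζ = 9.6/(2·7.564) = 0.635.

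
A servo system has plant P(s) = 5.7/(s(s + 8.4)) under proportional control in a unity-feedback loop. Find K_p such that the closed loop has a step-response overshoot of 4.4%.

From %OS = 100·exp(−πζ/√(1−ζ²)) = 4.4%, ζ = −ln(0.044)/√(π²+ln²(0.044)) = 0.7051.
Characteristic equation s² + 8.4s + 5.7K_p = 0 gives ζ = 8.4/(2√(5.7K_p)).
Setting ζ = 0.7051: √(5.7K_p) = 8.4/(2·0.7051) = 5.957, so K_p = 35.48/5.7 = 6.23.

K_p = 6.23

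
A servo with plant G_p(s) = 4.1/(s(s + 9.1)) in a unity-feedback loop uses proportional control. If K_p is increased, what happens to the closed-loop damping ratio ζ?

decrease

ζ = 9.1/(2√(4.1K_p)); increasing K_p raises the denominator, so ζ falls.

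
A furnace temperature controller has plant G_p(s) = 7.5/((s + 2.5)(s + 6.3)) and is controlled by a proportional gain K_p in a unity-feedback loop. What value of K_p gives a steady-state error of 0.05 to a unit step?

K_p = 39.9

For a type-0 loop with proportional control, e_ss = 1/(1 + K_p·G_p(0)).
G_p(0) = 0.4762. Require 1/(1 + K_p·0.4762) = 0.05, so 1 + 0.4762·K_p = 20.
K_p = (20 − 1)/0.4762 = 39.9.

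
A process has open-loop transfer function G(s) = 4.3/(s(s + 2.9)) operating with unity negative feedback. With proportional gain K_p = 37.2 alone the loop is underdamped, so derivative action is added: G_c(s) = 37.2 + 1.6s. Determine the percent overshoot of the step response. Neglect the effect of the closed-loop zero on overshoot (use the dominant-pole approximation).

Forward path: (37.2 + 1.6s)·4.3/(s(s+2.9)). The closed-loop characteristic equation is s² + (2.9 + 4.3·1.6)s + 4.3·37.2 = 0.
That is s² + 9.78s + 160 = 0, so ω_n = 12.65 rad/s and ζ = 9.78/(2·12.65) = 0.3866.
%OS = 100·exp(−πζ/√(1−ζ²)) = 26.8%.

26.8%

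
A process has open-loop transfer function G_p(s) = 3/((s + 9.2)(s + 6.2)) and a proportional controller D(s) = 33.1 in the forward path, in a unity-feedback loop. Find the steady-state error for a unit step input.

The loop is type 0. Static position error constant K_pos = D(0)·G_p(0) = 33.1·0.05259 = 1.741.
Steady-state error to a unit step: e_ss = 1/(1+K_pos) = 1/2.741 = 0.365.

0.365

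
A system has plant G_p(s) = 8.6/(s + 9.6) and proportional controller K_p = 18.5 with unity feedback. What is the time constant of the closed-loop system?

τ = 0.00593 s

Closed-loop transfer function: T(s) = K_p·G_p(s)/(1 + K_p·G_p(s)) = 159.1/(s + 9.6 + 159.1) = 159.1/(s + 168.7).
Time constant τ = 1/168.7 = 0.00593 s.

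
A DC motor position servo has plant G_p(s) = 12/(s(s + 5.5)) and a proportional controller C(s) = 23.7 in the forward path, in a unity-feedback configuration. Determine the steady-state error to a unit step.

0

The open loop C(s)G_p(s) has a pole at the origin (type 1), so the static position error constant is infinite and e_ss = 1/(1+∞) = 0.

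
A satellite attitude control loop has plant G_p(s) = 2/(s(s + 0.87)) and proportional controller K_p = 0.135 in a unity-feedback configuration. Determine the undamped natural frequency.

With unity feedback the closed-loop characteristic equation is s² + 0.87s + 0.135·2 = s² + 0.87s + 0.27 = 0.
Matching s² + 2ζω_n s + ω_n²: ω_n = √0.27 = 0.5196 rad/s and 2ζω_n = 0.87, so ζ = 0.87/(2·0.5196) = 0.837.

ω_n = 0.52 rad/s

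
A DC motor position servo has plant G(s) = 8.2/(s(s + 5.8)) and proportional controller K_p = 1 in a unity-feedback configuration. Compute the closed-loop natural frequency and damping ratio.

1 + K_p·G(s) = 0 gives s² + 5.8s + 8.2 = 0.
So ω_n² = 8.2 ⇒ ω_n = 2.864 rad/s, and ζ = 5.8/(2ω_n) = 1.01.

ω_n = 2.86 rad/s, ζ = 1.01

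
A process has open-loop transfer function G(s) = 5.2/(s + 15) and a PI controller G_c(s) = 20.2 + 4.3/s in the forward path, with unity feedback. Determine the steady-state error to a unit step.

0

The open loop G_c(s)G(s) has a pole at the origin (type 1), so the static position error constant is infinite and e_ss = 1/(1+∞) = 0.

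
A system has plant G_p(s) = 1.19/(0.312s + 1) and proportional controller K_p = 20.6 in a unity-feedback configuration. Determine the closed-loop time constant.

τ = 0.0122 s

Closed loop: T(s) = K_p·G_p/(1+K_p·G_p) = 24.51/(0.312s + 1 + 24.51), with pole at s = −(1 + 24.51)/0.312 = −81.78.
Closed-loop time constant τ = 1/81.78 = 0.0122 s.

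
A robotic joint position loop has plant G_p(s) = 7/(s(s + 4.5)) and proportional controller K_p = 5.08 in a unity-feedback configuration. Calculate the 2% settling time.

The closed-loop denominator s² + 4.5s + 35.56 gives ω_n = √35.56 = 5.963 and ζ = 4.5/(2ω_n) = 0.3773.
2% settling time T_s ≈ 4/(ζω_n) = 4/2.25 = 1.78 s.

T_s ≈ 1.78 s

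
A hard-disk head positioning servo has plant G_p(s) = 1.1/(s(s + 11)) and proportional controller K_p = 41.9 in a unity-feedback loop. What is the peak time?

T_p = 0.789 s

The closed-loop denominator s² + 11s + 46.09 gives ω_n = √46.09 = 6.789 and ζ = 11/(2ω_n) = 0.8101.
Damped frequency ω_d = ω_n√(1−ζ²) = 3.98 rad/s, so peak time T_p = π/ω_d = 0.789 s.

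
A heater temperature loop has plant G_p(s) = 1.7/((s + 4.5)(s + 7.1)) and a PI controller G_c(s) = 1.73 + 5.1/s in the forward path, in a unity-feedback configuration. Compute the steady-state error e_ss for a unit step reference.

0

The open loop G_c(s)G_p(s) has a pole at the origin (type 1), so the static position error constant is infinite and e_ss = 1/(1+∞) = 0.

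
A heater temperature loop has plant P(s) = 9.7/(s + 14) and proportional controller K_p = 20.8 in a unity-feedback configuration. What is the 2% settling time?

T_s ≈ 0.0185 s

Closed-loop transfer function: T(s) = K_p·P(s)/(1 + K_p·P(s)) = 201.8/(s + 14 + 201.8) = 201.8/(s + 215.8).
Time constant τ = 1/215.8 = 0.004635 s, so the 2% settling time is about 4τ = 0.0185 s.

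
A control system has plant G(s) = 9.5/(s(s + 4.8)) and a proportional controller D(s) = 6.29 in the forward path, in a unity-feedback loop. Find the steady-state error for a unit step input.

0

The open loop D(s)G(s) has a pole at the origin (type 1), so the static position error constant is infinite and e_ss = 1/(1+∞) = 0.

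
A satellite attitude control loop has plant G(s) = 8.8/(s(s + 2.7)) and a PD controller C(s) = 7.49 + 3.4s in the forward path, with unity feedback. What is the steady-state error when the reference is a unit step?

0

The open loop C(s)G(s) has a pole at the origin (type 1), so the static position error constant is infinite and e_ss = 1/(1+∞) = 0.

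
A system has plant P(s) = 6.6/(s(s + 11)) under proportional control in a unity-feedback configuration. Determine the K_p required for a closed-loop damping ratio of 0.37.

Closed-loop characteristic equation: s² + 11s + K_p·6.6 = 0.
So ω_n = √(6.6K_p) and 2ζω_n = 11, giving ζ = 11/(2√(6.6K_p)).
Setting ζ = 0.37: √(6.6K_p) = 11/(2·0.37) = 14.86, so K_p = 221/6.6 = 33.5.

K_p = 33.5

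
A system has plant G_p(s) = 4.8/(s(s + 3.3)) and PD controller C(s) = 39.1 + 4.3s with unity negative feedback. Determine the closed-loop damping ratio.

Forward path: (39.1 + 4.3s)·4.8/(s(s+3.3)). The closed-loop characteristic equation is s² + (3.3 + 4.8·4.3)s + 4.8·39.1 = 0.
That is s² + 23.94s + 187.7 = 0, so ω_n = 13.7 rad/s and ζ = 23.94/(2·13.7) = 0.8737.

ζ = 0.874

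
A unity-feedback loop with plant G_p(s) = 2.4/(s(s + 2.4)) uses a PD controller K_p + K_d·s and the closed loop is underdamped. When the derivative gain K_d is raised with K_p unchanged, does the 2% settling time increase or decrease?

Characteristic equation s² + (2.4 + 2.4K_d)s + 2.4K_p = 0: raising K_d increases ζω_n = (2.4+2.4K_d)/2 while the loop stays underdamped, so T_s ≈ 4/(ζω_n) decreases.

decrease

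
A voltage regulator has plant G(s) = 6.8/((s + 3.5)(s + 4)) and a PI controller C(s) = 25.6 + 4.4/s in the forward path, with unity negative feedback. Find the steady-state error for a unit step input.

0

The open loop C(s)G(s) has a pole at the origin (type 1), so the static position error constant is infinite and e_ss = 1/(1+∞) = 0.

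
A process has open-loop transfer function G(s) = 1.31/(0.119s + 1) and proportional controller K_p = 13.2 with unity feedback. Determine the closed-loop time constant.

τ = 0.00651 s

Closed loop: T(s) = K_p·G/(1+K_p·G) = 17.29/(0.119s + 1 + 17.29), with pole at s = −(1 + 17.29)/0.119 = −153.7.
Closed-loop time constant τ = 1/153.7 = 0.00651 s.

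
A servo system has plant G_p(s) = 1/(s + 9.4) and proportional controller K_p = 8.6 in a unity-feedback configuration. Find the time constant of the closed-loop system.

τ = 0.0556 s

Closed-loop transfer function: T(s) = K_p·G_p(s)/(1 + K_p·G_p(s)) = 8.6/(s + 9.4 + 8.6) = 8.6/(s + 18).
Time constant τ = 1/18 = 0.0556 s.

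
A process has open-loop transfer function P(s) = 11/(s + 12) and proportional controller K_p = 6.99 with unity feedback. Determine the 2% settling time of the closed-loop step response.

Closed-loop transfer function: T(s) = K_p·P(s)/(1 + K_p·P(s)) = 76.89/(s + 12 + 76.89) = 76.89/(s + 88.89).
Time constant τ = 1/88.89 = 0.01125 s, so the 2% settling time is about 4τ = 0.045 s.

T_s ≈ 0.045 s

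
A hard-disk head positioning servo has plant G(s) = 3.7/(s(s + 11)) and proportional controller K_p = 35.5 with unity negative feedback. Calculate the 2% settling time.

T_s ≈ 0.727 s

The closed-loop denominator s² + 11s + 131.3 gives ω_n = √131.3 = 11.46 and ζ = 11/(2ω_n) = 0.4799.
2% settling time T_s ≈ 4/(ζω_n) = 4/5.5 = 0.727 s.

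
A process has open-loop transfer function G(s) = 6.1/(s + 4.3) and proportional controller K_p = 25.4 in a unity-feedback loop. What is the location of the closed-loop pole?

s = -159.2

Closed-loop transfer function: T(s) = K_p·G(s)/(1 + K_p·G(s)) = 154.9/(s + 4.3 + 154.9) = 154.9/(s + 159.2).
The closed-loop pole is at s = −159.2.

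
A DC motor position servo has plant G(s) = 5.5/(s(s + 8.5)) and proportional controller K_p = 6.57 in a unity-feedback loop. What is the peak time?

T_p = 0.739 s

From 1 + K_pG(s) = 0: s² + 8.5s + 36.14 = 0 ⇒ ω_n = 6.011, ζ = 0.707.
Damped frequency ω_d = ω_n√(1−ζ²) = 4.251 rad/s, so peak time T_p = π/ω_d = 0.739 s.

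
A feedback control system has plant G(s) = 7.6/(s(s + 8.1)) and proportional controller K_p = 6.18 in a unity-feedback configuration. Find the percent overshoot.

10%

Closed-loop characteristic equation: s² + 8.1s + 46.97 = 0, so ω_n = 6.853 rad/s and ζ = 8.1/(2·6.853) = 0.591.
%OS = 100·exp(−πζ/√(1−ζ²)) = 100·exp(−π·0.591/√0.6508) = 10%.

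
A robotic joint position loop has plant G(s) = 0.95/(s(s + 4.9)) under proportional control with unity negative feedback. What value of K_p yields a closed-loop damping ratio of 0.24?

Closed-loop characteristic equation: s² + 4.9s + K_p·0.95 = 0.
So ω_n = √(0.95K_p) and 2ζω_n = 4.9, giving ζ = 4.9/(2√(0.95K_p)).
Setting ζ = 0.24: √(0.95K_p) = 4.9/(2·0.24) = 10.21, so K_p = 104.2/0.95 = 110.

K_p = 110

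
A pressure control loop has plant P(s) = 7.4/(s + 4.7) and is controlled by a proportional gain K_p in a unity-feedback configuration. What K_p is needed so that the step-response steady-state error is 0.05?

K_p = 12.1

Steady-state error for a unit step on this type-0 loop is 1/(1 + K_p·P(0)).
P(0) = 1.574. Require 1/(1 + K_p·1.574) = 0.05, so 1 + 1.574·K_p = 20.
K_p = (20 − 1)/1.574 = 12.1.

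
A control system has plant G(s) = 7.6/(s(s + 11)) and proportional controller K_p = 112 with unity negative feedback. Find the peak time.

T_p = 0.11 s

From 1 + K_pG(s) = 0: s² + 11s + 851.2 = 0 ⇒ ω_n = 29.18, ζ = 0.1885.
Damped frequency ω_d = ω_n√(1−ζ²) = 28.65 rad/s, so peak time T_p = π/ω_d = 0.11 s.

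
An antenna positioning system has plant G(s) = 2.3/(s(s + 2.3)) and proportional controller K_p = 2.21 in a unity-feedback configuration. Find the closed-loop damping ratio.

ζ = 0.51

The closed-loop denominator is s(s+2.3) + 2.21·2.3 = s² + 2.3s + 5.083.
Matching s² + 2ζω_n s + ω_n²: ω_n = √5.083 = 2.255 rad/s and 2ζω_n = 2.3, so ζ = 2.3/(2·2.255) = 0.51.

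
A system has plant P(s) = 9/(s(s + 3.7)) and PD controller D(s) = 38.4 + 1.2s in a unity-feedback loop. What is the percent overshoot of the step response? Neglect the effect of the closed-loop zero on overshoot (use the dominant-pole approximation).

26.4%

Forward path: (38.4 + 1.2s)·9/(s(s+3.7)). The closed-loop characteristic equation is s² + (3.7 + 9·1.2)s + 9·38.4 = 0.
That is s² + 14.5s + 345.6 = 0, so ω_n = 18.59 rad/s and ζ = 14.5/(2·18.59) = 0.39.
%OS = 100·exp(−πζ/√(1−ζ²)) = 26.4%.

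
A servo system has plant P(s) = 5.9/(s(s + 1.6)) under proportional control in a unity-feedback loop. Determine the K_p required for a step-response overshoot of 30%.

From %OS = 100·exp(−πζ/√(1−ζ²)) = 30%, ζ = −ln(0.3)/√(π²+ln²(0.3)) = 0.3579.
Characteristic equation s² + 1.6s + 5.9K_p = 0 gives ζ = 1.6/(2√(5.9K_p)).
Setting ζ = 0.3579: √(5.9K_p) = 1.6/(2·0.3579) = 2.236, so K_p = 4.998/5.9 = 0.847.

K_p = 0.847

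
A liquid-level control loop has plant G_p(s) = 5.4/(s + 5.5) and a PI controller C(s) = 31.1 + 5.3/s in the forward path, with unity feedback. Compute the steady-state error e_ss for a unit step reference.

0

The open loop C(s)G_p(s) has a pole at the origin (type 1), so the static position error constant is infinite and e_ss = 1/(1+∞) = 0.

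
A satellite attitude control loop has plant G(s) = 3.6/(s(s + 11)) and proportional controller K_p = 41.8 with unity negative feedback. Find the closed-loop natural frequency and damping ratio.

ω_n = 12.3 rad/s, ζ = 0.448

1 + K_p·G(s) = 0 gives s² + 11s + 150.5 = 0.
Matching s² + 2ζω_n s + ω_n²: ω_n = √150.5 = 12.27 rad/s and 2ζω_n = 11, so ζ = 11/(2·12.27) = 0.448.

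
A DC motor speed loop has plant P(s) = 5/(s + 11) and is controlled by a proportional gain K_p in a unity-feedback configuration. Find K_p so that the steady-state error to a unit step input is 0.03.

Steady-state error for a unit step on this type-0 loop is 1/(1 + K_p·P(0)).
P(0) = 0.4545. Require 1/(1 + K_p·0.4545) = 0.03, so 1 + 0.4545·K_p = 33.33.
K_p = (33.33 − 1)/0.4545 = 71.1.

K_p = 71.1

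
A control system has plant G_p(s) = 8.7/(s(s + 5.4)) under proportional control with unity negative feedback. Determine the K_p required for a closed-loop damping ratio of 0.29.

Closed-loop characteristic equation: s² + 5.4s + K_p·8.7 = 0.
So ω_n = √(8.7K_p) and 2ζω_n = 5.4, giving ζ = 5.4/(2√(8.7K_p)).
Setting ζ = 0.29: √(8.7K_p) = 5.4/(2·0.29) = 9.31, so K_p = 86.68/8.7 = 9.96.

K_p = 9.96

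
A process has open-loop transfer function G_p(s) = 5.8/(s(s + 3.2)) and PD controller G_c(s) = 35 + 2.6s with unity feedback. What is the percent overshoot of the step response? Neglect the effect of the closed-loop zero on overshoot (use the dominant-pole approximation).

7.23%

Forward path: (35 + 2.6s)·5.8/(s(s+3.2)). The closed-loop characteristic equation is s² + (3.2 + 5.8·2.6)s + 5.8·35 = 0.
That is s² + 18.28s + 203 = 0, so ω_n = 14.25 rad/s and ζ = 18.28/(2·14.25) = 0.6415.
%OS = 100·exp(−πζ/√(1−ζ²)) = 7.23%.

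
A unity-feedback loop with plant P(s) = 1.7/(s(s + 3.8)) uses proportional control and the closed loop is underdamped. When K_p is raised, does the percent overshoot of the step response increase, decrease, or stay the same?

Characteristic equation s² + 3.8s + K_p·1.7 = 0: raising K_p raises ω_n while 2ζω_n = 3.8 is fixed, so ζ falls and overshoot grows.

increase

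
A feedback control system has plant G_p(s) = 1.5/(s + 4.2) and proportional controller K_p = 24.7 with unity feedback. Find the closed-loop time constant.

τ = 0.0242 s

Closed-loop transfer function: T(s) = K_p·G_p(s)/(1 + K_p·G_p(s)) = 37.05/(s + 4.2 + 37.05) = 37.05/(s + 41.25).
Time constant τ = 1/41.25 = 0.0242 s.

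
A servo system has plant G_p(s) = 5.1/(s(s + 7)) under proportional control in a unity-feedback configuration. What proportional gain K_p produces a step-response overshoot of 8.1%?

From %OS = 100·exp(−πζ/√(1−ζ²)) = 8.1%, ζ = −ln(0.081)/√(π²+ln²(0.081)) = 0.6247.
Characteristic equation s² + 7s + 5.1K_p = 0 gives ζ = 7/(2√(5.1K_p)).
Setting ζ = 0.6247: √(5.1K_p) = 7/(2·0.6247) = 5.603, so K_p = 31.39/5.1 = 6.15.

K_p = 6.15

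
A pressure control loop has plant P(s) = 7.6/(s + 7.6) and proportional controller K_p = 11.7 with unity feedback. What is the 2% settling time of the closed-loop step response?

T_s ≈ 0.0414 s

Closed-loop transfer function: T(s) = K_p·P(s)/(1 + K_p·P(s)) = 88.92/(s + 7.6 + 88.92) = 88.92/(s + 96.52).
Time constant τ = 1/96.52 = 0.01036 s, so the 2% settling time is about 4τ = 0.0414 s.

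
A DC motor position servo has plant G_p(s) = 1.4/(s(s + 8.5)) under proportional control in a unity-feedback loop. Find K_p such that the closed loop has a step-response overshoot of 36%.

K_p = 135

From %OS = 100·exp(−πζ/√(1−ζ²)) = 36%, ζ = −ln(0.36)/√(π²+ln²(0.36)) = 0.3093.
Characteristic equation s² + 8.5s + 1.4K_p = 0 gives ζ = 8.5/(2√(1.4K_p)).
Setting ζ = 0.3093: √(1.4K_p) = 8.5/(2·0.3093) = 13.74, so K_p = 188.9/1.4 = 135.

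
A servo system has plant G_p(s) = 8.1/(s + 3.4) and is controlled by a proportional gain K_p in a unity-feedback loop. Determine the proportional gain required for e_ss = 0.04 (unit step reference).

For a type-0 loop with proportional control, e_ss = 1/(1 + K_p·G_p(0)).
G_p(0) = 2.382. Require 1/(1 + K_p·2.382) = 0.04, so 1 + 2.382·K_p = 25.
K_p = (25 − 1)/2.382 = 10.1.

K_p = 10.1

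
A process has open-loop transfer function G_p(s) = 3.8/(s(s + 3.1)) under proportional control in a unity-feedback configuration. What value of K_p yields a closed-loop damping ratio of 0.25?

Closed-loop characteristic equation: s² + 3.1s + K_p·3.8 = 0.
So ω_n = √(3.8K_p) and 2ζω_n = 3.1, giving ζ = 3.1/(2√(3.8K_p)).
Setting ζ = 0.25: √(3.8K_p) = 3.1/(2·0.25) = 6.2, so K_p = 38.44/3.8 = 10.1.

K_p = 10.1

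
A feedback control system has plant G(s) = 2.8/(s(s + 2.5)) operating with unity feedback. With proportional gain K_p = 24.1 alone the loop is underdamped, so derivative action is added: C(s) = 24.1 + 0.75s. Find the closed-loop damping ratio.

ζ = 0.28

Forward path: (24.1 + 0.75s)·2.8/(s(s+2.5)). The closed-loop characteristic equation is s² + (2.5 + 2.8·0.75)s + 2.8·24.1 = 0.
That is s² + 4.6s + 67.48 = 0, so ω_n = 8.215 rad/s and ζ = 4.6/(2·8.215) = 0.28.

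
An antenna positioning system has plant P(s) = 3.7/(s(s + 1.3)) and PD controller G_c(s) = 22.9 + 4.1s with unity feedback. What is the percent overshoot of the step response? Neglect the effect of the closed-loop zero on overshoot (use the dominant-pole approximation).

Forward path: (22.9 + 4.1s)·3.7/(s(s+1.3)). The closed-loop characteristic equation is s² + (1.3 + 3.7·4.1)s + 3.7·22.9 = 0.
That is s² + 16.47s + 84.73 = 0, so ω_n = 9.205 rad/s and ζ = 16.47/(2·9.205) = 0.8946.
%OS = 100·exp(−πζ/√(1−ζ²)) = 0.185%.

0.185%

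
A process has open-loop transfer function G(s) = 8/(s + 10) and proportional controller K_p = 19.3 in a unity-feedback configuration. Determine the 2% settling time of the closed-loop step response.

Closed-loop transfer function: T(s) = K_p·G(s)/(1 + K_p·G(s)) = 154.4/(s + 10 + 154.4) = 154.4/(s + 164.4).
Time constant τ = 1/164.4 = 0.006083 s, so the 2% settling time is about 4τ = 0.0243 s.

T_s ≈ 0.0243 s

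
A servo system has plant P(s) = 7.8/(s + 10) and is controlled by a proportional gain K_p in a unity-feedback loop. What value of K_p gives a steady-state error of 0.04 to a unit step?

For a type-0 loop with proportional control, e_ss = 1/(1 + K_p·P(0)).
P(0) = 0.78. Require 1/(1 + K_p·0.78) = 0.04, so 1 + 0.78·K_p = 25.
K_p = (25 − 1)/0.78 = 30.8.

K_p = 30.8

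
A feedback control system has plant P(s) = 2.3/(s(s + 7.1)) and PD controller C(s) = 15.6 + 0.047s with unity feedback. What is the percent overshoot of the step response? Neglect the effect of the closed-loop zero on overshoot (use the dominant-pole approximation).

Forward path: (15.6 + 0.047s)·2.3/(s(s+7.1)). The closed-loop characteristic equation is s² + (7.1 + 2.3·0.047)s + 2.3·15.6 = 0.
That is s² + 7.208s + 35.88 = 0, so ω_n = 5.99 rad/s and ζ = 7.208/(2·5.99) = 0.6017.
%OS = 100·exp(−πζ/√(1−ζ²)) = 9.38%.

9.38%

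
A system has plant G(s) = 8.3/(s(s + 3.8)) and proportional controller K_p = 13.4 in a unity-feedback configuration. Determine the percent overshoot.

Closed-loop characteristic equation: s² + 3.8s + 111.2 = 0, so ω_n = 10.55 rad/s and ζ = 3.8/(2·10.55) = 0.1802.
%OS = 100·exp(−πζ/√(1−ζ²)) = 100·exp(−π·0.1802/√0.9675) = 56.2%.

56.2%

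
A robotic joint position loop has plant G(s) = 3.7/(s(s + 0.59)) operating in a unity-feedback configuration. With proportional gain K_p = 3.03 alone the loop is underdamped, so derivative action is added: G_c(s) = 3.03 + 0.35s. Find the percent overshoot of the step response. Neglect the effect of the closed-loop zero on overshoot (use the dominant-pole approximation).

39.8%

Forward path: (3.03 + 0.35s)·3.7/(s(s+0.59)). The closed-loop characteristic equation is s² + (0.59 + 3.7·0.35)s + 3.7·3.03 = 0.
That is s² + 1.885s + 11.21 = 0, so ω_n = 3.348 rad/s and ζ = 1.885/(2·3.348) = 0.2815.
%OS = 100·exp(−πζ/√(1−ζ²)) = 39.8%.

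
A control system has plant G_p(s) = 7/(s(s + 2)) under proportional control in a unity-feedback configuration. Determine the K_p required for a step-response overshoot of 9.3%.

From %OS = 100·exp(−πζ/√(1−ζ²)) = 9.3%, ζ = −ln(0.093)/√(π²+ln²(0.093)) = 0.6031.
Characteristic equation s² + 2s + 7K_p = 0 gives ζ = 2/(2√(7K_p)).
Setting ζ = 0.6031: √(7K_p) = 2/(2·0.6031) = 1.658, so K_p = 2.75/7 = 0.393.

K_p = 0.393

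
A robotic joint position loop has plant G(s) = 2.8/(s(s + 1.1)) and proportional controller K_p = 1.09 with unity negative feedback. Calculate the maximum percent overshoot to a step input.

Closed-loop characteristic equation: s² + 1.1s + 3.052 = 0, so ω_n = 1.747 rad/s and ζ = 1.1/(2·1.747) = 0.3148.
%OS = 100·exp(−πζ/√(1−ζ²)) = 100·exp(−π·0.3148/√0.9009) = 35.3%.

35.3%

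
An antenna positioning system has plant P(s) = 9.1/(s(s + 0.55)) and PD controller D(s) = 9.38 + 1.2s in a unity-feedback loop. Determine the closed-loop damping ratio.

Forward path: (9.38 + 1.2s)·9.1/(s(s+0.55)). The closed-loop characteristic equation is s² + (0.55 + 9.1·1.2)s + 9.1·9.38 = 0.
That is s² + 11.47s + 85.36 = 0, so ω_n = 9.239 rad/s and ζ = 11.47/(2·9.239) = 0.6207.

ζ = 0.621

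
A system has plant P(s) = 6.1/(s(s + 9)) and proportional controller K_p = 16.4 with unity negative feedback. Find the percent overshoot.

From 1 + K_pP(s) = 0: s² + 9s + 100 = 0 ⇒ ω_n = 10, ζ = 0.4499.
%OS = 100·exp(−πζ/√(1−ζ²)) = 100·exp(−π·0.4499/√0.7976) = 20.5%.

20.5%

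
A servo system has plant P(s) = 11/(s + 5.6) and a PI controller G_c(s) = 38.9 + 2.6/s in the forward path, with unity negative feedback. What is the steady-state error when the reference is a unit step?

0

The open loop G_c(s)P(s) has a pole at the origin (type 1), so the static position error constant is infinite and e_ss = 1/(1+∞) = 0.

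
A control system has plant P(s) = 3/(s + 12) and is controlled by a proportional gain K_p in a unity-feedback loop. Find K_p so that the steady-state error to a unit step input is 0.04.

For a type-0 loop with proportional control, e_ss = 1/(1 + K_p·P(0)).
P(0) = 0.25. Require 1/(1 + K_p·0.25) = 0.04, so 1 + 0.25·K_p = 25.
K_p = (25 − 1)/0.25 = 96.

K_p = 96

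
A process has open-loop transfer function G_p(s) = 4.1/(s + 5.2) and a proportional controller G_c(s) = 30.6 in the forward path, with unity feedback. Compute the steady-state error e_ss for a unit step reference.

The loop is type 0. Static position error constant K_pos = G_c(0)·G_p(0) = 30.6·0.7885 = 24.13.
Steady-state error to a unit step: e_ss = 1/(1+K_pos) = 1/25.13 = 0.0398.

0.0398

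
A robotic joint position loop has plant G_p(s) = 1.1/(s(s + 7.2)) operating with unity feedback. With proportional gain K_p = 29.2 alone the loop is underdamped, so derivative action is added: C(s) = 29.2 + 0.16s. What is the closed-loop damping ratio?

Forward path: (29.2 + 0.16s)·1.1/(s(s+7.2)). The closed-loop characteristic equation is s² + (7.2 + 1.1·0.16)s + 1.1·29.2 = 0.
That is s² + 7.376s + 32.12 = 0, so ω_n = 5.667 rad/s and ζ = 7.376/(2·5.667) = 0.6507.

ζ = 0.651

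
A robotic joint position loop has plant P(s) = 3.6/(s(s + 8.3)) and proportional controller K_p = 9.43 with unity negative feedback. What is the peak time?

The closed-loop denominator s² + 8.3s + 33.95 gives ω_n = √33.95 = 5.826 and ζ = 8.3/(2ω_n) = 0.7123.
Damped frequency ω_d = ω_n√(1−ζ²) = 4.09 rad/s, so peak time T_p = π/ω_d = 0.768 s.

T_p = 0.768 s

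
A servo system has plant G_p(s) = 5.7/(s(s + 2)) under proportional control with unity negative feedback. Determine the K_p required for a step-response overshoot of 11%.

K_p = 0.531

From %OS = 100·exp(−πζ/√(1−ζ²)) = 11%, ζ = −ln(0.11)/√(π²+ln²(0.11)) = 0.5749.
Characteristic equation s² + 2s + 5.7K_p = 0 gives ζ = 2/(2√(5.7K_p)).
Setting ζ = 0.5749: √(5.7K_p) = 2/(2·0.5749) = 1.739, so K_p = 3.026/5.7 = 0.531.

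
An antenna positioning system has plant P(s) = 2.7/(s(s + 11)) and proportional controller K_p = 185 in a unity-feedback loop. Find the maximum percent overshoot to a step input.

45%

From 1 + K_pP(s) = 0: s² + 11s + 499.5 = 0 ⇒ ω_n = 22.35, ζ = 0.2461.
%OS = 100·exp(−πζ/√(1−ζ²)) = 100·exp(−π·0.2461/√0.9394) = 45%.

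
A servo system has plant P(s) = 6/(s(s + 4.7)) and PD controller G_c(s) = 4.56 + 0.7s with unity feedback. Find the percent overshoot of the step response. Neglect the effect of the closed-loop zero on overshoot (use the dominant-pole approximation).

0.619%

Forward path: (4.56 + 0.7s)·6/(s(s+4.7)). The closed-loop characteristic equation is s² + (4.7 + 6·0.7)s + 6·4.56 = 0.
That is s² + 8.9s + 27.36 = 0, so ω_n = 5.231 rad/s and ζ = 8.9/(2·5.231) = 0.8508.
%OS = 100·exp(−πζ/√(1−ζ²)) = 0.619%.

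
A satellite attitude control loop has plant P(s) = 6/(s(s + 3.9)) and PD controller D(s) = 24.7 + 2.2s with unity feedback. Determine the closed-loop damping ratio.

ζ = 0.702

Forward path: (24.7 + 2.2s)·6/(s(s+3.9)). The closed-loop characteristic equation is s² + (3.9 + 6·2.2)s + 6·24.7 = 0.
That is s² + 17.1s + 148.2 = 0, so ω_n = 12.17 rad/s and ζ = 17.1/(2·12.17) = 0.7023.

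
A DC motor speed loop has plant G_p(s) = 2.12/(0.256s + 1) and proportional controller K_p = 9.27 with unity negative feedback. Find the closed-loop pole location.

Closed loop: T(s) = K_p·G_p/(1+K_p·G_p) = 19.65/(0.256s + 1 + 19.65), with pole at s = −(1 + 19.65)/0.256 = −80.67.

s = -80.67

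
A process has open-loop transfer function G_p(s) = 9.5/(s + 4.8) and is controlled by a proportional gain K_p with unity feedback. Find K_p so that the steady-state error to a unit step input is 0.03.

K_p = 16.3

Steady-state error for a unit step on this type-0 loop is 1/(1 + K_p·G_p(0)).
G_p(0) = 1.979. Require 1/(1 + K_p·1.979) = 0.03, so 1 + 1.979·K_p = 33.33.
K_p = (33.33 − 1)/1.979 = 16.3.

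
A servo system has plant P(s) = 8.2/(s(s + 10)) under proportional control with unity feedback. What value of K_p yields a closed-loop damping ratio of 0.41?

Closed-loop characteristic equation: s² + 10s + K_p·8.2 = 0.
So ω_n = √(8.2K_p) and 2ζω_n = 10, giving ζ = 10/(2√(8.2K_p)).
Setting ζ = 0.41: √(8.2K_p) = 10/(2·0.41) = 12.2, so K_p = 148.7/8.2 = 18.1.

K_p = 18.1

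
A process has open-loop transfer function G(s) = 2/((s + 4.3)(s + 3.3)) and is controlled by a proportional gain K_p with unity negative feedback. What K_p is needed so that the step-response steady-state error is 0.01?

The loop is type 0, so e_ss(step) = 1/(1 + K_pos) with K_pos = K_p·G(0).
G(0) = 0.1409. Require 1/(1 + K_p·0.1409) = 0.01, so 1 + 0.1409·K_p = 100.
K_p = (100 − 1)/0.1409 = 702.

K_p = 702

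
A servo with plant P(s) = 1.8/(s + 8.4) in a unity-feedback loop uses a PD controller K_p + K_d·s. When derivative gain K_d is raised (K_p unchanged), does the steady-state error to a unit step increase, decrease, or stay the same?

At s = 0 the derivative term contributes nothing: C(0) = K_p regardless of K_d, so K_pos = K_p·P(0) and e_ss are unchanged.

unchanged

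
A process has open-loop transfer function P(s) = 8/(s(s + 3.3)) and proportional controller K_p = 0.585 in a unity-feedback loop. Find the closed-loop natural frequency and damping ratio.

ω_n = 2.16 rad/s, ζ = 0.763

With unity feedback the closed-loop characteristic equation is s² + 3.3s + 0.585·8 = s² + 3.3s + 4.68 = 0.
Matching s² + 2ζω_n s + ω_n²: ω_n = √4.68 = 2.163 rad/s and 2ζω_n = 3.3, so ζ = 3.3/(2·2.163) = 0.763.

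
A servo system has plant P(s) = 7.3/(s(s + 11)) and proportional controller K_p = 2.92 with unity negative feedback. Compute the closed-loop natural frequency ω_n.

1 + K_p·P(s) = 0 gives s² + 11s + 21.32 = 0.
Matching s² + 2ζω_n s + ω_n²: ω_n = √21.32 = 4.617 rad/s and 2ζω_n = 11, so ζ = 11/(2·4.617) = 1.19.

ω_n = 4.62 rad/s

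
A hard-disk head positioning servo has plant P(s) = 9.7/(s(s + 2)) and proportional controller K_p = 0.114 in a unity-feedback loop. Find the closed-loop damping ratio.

With unity feedback the closed-loop characteristic equation is s² + 2s + 0.114·9.7 = s² + 2s + 1.106 = 0.
Matching s² + 2ζω_n s + ω_n²: ω_n = √1.106 = 1.052 rad/s and 2ζω_n = 2, so ζ = 2/(2·1.052) = 0.951.

ζ = 0.951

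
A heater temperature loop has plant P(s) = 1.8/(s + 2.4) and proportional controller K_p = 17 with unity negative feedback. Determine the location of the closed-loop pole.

s = -33

Closed-loop transfer function: T(s) = K_p·P(s)/(1 + K_p·P(s)) = 30.6/(s + 2.4 + 30.6) = 30.6/(s + 33).
The closed-loop pole is at s = −33.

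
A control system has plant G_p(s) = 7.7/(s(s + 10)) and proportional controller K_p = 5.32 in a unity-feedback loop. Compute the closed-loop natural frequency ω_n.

ω_n = 6.4 rad/s

With unity feedback the closed-loop characteristic equation is s² + 10s + 5.32·7.7 = s² + 10s + 40.96 = 0.
So ω_n² = 40.96 ⇒ ω_n = 6.4 rad/s, and ζ = 10/(2ω_n) = 0.781.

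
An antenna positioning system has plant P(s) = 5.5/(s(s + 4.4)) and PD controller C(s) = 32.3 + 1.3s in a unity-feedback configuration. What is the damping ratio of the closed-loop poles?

ζ = 0.433

Forward path: (32.3 + 1.3s)·5.5/(s(s+4.4)). The closed-loop characteristic equation is s² + (4.4 + 5.5·1.3)s + 5.5·32.3 = 0.
That is s² + 11.55s + 177.6 = 0, so ω_n = 13.33 rad/s and ζ = 11.55/(2·13.33) = 0.4333.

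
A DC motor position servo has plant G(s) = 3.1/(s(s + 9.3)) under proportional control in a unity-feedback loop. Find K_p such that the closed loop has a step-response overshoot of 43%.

K_p = 104

From %OS = 100·exp(−πζ/√(1−ζ²)) = 43%, ζ = −ln(0.43)/√(π²+ln²(0.43)) = 0.2594.
Characteristic equation s² + 9.3s + 3.1K_p = 0 gives ζ = 9.3/(2√(3.1K_p)).
Setting ζ = 0.2594: √(3.1K_p) = 9.3/(2·0.2594) = 17.92, so K_p = 321.2/3.1 = 104.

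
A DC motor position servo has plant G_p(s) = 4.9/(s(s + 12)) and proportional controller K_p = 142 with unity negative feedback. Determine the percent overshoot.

48%

The closed-loop denominator s² + 12s + 695.8 gives ω_n = √695.8 = 26.38 and ζ = 12/(2ω_n) = 0.2275.
%OS = 100·exp(−πζ/√(1−ζ²)) = 100·exp(−π·0.2275/√0.9483) = 48%.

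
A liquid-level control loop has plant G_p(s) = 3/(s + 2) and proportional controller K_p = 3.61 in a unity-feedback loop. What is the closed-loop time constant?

τ = 0.0779 s

Closed-loop transfer function: T(s) = K_p·G_p(s)/(1 + K_p·G_p(s)) = 10.83/(s + 2 + 10.83) = 10.83/(s + 12.83).
Time constant τ = 1/12.83 = 0.0779 s.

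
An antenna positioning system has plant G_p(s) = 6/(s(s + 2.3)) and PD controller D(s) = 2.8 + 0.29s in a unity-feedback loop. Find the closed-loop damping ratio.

Forward path: (2.8 + 0.29s)·6/(s(s+2.3)). The closed-loop characteristic equation is s² + (2.3 + 6·0.29)s + 6·2.8 = 0.
That is s² + 4.04s + 16.8 = 0, so ω_n = 4.099 rad/s and ζ = 4.04/(2·4.099) = 0.4928.

ζ = 0.493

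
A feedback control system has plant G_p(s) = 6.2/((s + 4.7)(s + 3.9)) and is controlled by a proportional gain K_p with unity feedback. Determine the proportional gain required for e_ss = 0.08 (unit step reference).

For a type-0 loop with proportional control, e_ss = 1/(1 + K_p·G_p(0)).
G_p(0) = 0.3382. Require 1/(1 + K_p·0.3382) = 0.08, so 1 + 0.3382·K_p = 12.5.
K_p = (12.5 − 1)/0.3382 = 34.

K_p = 34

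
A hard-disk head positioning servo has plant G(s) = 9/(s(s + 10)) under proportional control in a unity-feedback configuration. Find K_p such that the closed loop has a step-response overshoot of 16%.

K_p = 10.9

From %OS = 100·exp(−πζ/√(1−ζ²)) = 16%, ζ = −ln(0.16)/√(π²+ln²(0.16)) = 0.5039.
Characteristic equation s² + 10s + 9K_p = 0 gives ζ = 10/(2√(9K_p)).
Setting ζ = 0.5039: √(9K_p) = 10/(2·0.5039) = 9.923, so K_p = 98.47/9 = 10.9.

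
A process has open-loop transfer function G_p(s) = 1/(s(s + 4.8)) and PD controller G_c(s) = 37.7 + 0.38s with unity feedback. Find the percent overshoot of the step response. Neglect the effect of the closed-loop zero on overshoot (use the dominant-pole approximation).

Forward path: (37.7 + 0.38s)·1/(s(s+4.8)). The closed-loop characteristic equation is s² + (4.8 + 1·0.38)s + 1·37.7 = 0.
That is s² + 5.18s + 37.7 = 0, so ω_n = 6.14 rad/s and ζ = 5.18/(2·6.14) = 0.4218.
%OS = 100·exp(−πζ/√(1−ζ²)) = 23.2%.

23.2%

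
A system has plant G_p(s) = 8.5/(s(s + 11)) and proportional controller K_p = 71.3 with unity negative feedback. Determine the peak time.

T_p = 0.131 s

From 1 + K_pG_p(s) = 0: s² + 11s + 606 = 0 ⇒ ω_n = 24.62, ζ = 0.2234.
Damped frequency ω_d = ω_n√(1−ζ²) = 24 rad/s, so peak time T_p = π/ω_d = 0.131 s.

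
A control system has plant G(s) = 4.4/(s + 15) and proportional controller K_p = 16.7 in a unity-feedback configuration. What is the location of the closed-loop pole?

Closed-loop transfer function: T(s) = K_p·G(s)/(1 + K_p·G(s)) = 73.48/(s + 15 + 73.48) = 73.48/(s + 88.48).
The closed-loop pole is at s = −88.48.

s = -88.48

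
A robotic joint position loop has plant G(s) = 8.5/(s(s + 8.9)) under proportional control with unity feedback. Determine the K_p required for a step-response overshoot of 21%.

From %OS = 100·exp(−πζ/√(1−ζ²)) = 21%, ζ = −ln(0.21)/√(π²+ln²(0.21)) = 0.4449.
Characteristic equation s² + 8.9s + 8.5K_p = 0 gives ζ = 8.9/(2√(8.5K_p)).
Setting ζ = 0.4449: √(8.5K_p) = 8.9/(2·0.4449) = 10, so K_p = 100/8.5 = 11.8.

K_p = 11.8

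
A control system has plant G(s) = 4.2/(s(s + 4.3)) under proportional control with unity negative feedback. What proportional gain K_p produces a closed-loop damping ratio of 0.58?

K_p = 3.27

Closed-loop characteristic equation: s² + 4.3s + K_p·4.2 = 0.
So ω_n = √(4.2K_p) and 2ζω_n = 4.3, giving ζ = 4.3/(2√(4.2K_p)).
Setting ζ = 0.58: √(4.2K_p) = 4.3/(2·0.58) = 3.707, so K_p = 13.74/4.2 = 3.27.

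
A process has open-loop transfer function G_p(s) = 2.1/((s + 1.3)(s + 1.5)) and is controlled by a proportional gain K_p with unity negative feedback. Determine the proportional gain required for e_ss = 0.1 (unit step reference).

K_p = 8.36

The loop is type 0, so e_ss(step) = 1/(1 + K_pos) with K_pos = K_p·G_p(0).
G_p(0) = 1.077. Require 1/(1 + K_p·1.077) = 0.1, so 1 + 1.077·K_p = 10.
K_p = (10 − 1)/1.077 = 8.36.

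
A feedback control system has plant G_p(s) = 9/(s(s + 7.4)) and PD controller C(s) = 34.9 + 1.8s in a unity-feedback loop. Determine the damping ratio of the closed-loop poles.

Forward path: (34.9 + 1.8s)·9/(s(s+7.4)). The closed-loop characteristic equation is s² + (7.4 + 9·1.8)s + 9·34.9 = 0.
That is s² + 23.6s + 314.1 = 0, so ω_n = 17.72 rad/s and ζ = 23.6/(2·17.72) = 0.6658.

ζ = 0.666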